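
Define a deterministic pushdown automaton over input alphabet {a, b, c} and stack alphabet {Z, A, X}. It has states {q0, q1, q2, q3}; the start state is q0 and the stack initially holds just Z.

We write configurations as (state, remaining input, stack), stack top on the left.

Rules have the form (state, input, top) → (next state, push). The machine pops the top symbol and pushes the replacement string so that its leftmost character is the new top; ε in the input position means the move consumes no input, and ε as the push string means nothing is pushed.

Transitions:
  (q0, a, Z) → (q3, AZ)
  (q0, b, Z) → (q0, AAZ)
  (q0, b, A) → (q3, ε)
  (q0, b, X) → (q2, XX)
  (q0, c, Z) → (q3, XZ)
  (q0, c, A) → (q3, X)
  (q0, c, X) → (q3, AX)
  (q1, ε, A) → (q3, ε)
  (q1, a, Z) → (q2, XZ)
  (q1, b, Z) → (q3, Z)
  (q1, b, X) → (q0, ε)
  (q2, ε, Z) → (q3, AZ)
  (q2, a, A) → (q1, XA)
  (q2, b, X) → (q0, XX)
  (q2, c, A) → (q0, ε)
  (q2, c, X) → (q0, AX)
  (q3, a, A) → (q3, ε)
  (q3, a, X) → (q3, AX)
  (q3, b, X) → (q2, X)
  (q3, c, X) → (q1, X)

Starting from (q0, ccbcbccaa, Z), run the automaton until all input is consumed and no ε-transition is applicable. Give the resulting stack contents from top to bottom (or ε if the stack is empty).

XXZ

(q0, ccbcbccaa, Z)
  read c, top Z: go to q3, push XZ → (q3, cbcbccaa, XZ)
  read c, top X: go to q1, push X → (q1, bcbccaa, XZ)
  read b, top X: go to q0, push ε → (q0, cbccaa, Z)
  read c, top Z: go to q3, push XZ → (q3, bccaa, XZ)
  read b, top X: go to q2, push X → (q2, ccaa, XZ)
  read c, top X: go to q0, push AX → (q0, caa, AXZ)
  read c, top A: go to q3, push X → (q3, aa, XXZ)
  read a, top X: go to q3, push AX → (q3, a, AXXZ)
  read a, top A: go to q3, push ε → (q3, ε, XXZ)
All input consumed in state q3 with stack XXZ.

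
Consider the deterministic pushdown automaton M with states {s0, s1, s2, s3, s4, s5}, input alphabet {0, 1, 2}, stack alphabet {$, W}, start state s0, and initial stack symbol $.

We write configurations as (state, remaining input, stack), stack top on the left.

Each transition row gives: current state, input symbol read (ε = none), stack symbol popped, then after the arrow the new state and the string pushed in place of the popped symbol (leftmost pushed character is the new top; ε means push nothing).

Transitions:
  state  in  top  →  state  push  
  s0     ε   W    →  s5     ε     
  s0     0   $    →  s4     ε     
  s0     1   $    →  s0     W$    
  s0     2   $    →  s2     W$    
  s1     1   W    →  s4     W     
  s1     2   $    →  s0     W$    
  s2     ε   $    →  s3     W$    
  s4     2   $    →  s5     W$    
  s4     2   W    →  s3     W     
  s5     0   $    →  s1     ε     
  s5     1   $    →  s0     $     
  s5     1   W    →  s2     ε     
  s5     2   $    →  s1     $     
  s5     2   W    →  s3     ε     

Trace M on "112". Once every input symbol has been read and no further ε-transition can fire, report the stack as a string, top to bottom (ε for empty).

(s0, 112, $) ⊢ (s0, 12, W$) ⊢ (s5, 12, $) ⊢ (s0, 2, $) ⊢ (s2, ε, W$)
All input consumed in state s2 with stack W$.

W$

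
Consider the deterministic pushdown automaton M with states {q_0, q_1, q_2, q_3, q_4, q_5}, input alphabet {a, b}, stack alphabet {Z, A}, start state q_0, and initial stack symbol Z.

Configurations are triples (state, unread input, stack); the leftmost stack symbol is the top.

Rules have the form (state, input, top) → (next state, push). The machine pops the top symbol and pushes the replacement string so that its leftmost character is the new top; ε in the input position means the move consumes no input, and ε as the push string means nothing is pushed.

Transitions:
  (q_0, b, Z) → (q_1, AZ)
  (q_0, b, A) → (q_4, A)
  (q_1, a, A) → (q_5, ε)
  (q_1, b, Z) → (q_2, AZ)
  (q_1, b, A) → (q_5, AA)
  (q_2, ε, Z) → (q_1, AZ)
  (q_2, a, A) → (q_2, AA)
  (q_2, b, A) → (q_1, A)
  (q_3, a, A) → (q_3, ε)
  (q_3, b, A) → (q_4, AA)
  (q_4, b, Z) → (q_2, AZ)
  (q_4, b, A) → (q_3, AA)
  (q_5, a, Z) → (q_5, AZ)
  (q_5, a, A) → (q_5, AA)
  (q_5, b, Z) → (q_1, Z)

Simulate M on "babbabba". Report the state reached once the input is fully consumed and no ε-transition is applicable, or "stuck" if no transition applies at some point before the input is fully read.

(q_0, babbabba, Z)
  read b, top Z: go to q_1, push AZ → (q_1, abbabba, AZ)
  read a, top A: go to q_5, push ε → (q_5, bbabba, Z)
  read b, top Z: go to q_1, push Z → (q_1, babba, Z)
  read b, top Z: go to q_2, push AZ → (q_2, abba, AZ)
  read a, top A: go to q_2, push AA → (q_2, bba, AAZ)
  read b, top A: go to q_1, push A → (q_1, ba, AAZ)
  read b, top A: go to q_5, push AA → (q_5, a, AAAZ)
  read a, top A: go to q_5, push AA → (q_5, ε, AAAAZ)
All input consumed; M is in state q_5.

q_5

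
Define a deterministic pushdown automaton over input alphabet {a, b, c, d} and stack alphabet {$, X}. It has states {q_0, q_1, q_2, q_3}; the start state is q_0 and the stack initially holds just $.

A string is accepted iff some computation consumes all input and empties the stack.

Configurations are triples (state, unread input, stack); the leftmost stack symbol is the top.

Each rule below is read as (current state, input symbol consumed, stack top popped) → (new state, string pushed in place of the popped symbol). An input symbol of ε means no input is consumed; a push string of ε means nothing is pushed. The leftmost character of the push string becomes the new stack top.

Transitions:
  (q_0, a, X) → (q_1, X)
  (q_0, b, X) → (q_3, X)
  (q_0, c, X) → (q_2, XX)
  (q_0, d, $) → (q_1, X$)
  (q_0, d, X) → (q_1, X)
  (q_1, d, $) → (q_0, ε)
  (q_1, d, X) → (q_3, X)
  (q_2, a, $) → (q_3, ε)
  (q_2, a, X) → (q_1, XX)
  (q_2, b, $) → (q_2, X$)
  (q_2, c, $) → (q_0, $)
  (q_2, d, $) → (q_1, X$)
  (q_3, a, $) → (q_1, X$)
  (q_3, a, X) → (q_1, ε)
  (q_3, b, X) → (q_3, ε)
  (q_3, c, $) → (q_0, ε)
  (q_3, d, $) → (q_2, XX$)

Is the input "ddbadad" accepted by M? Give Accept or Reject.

Accept

(q_0, ddbadad, $)
  read d, top $: go to q_1, push X$ → (q_1, dbadad, X$)
  read d, top X: go to q_3, push X → (q_3, badad, X$)
  read b, top X: go to q_3, push ε → (q_3, adad, $)
  read a, top $: go to q_1, push X$ → (q_1, dad, X$)
  read d, top X: go to q_3, push X → (q_3, ad, X$)
  read a, top X: go to q_1, push ε → (q_1, d, $)
  read d, top $: go to q_0, push ε → (q_0, ε, ε)
All input consumed and the stack is empty.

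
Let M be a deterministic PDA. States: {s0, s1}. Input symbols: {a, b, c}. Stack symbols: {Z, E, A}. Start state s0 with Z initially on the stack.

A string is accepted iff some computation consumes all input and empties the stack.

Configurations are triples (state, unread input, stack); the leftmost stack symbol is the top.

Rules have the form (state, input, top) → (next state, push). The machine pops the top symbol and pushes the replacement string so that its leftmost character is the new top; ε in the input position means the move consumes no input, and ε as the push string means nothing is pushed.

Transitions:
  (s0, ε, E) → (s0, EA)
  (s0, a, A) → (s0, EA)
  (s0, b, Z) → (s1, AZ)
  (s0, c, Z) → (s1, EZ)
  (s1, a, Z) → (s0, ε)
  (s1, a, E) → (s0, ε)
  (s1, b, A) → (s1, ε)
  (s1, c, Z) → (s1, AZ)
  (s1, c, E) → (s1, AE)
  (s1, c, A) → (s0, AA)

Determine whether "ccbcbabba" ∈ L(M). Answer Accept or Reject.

Accept

(s0, ccbcbabba, Z)
  read c, top Z: go to s1, push EZ → (s1, cbcbabba, EZ)
  read c, top E: go to s1, push AE → (s1, bcbabba, AEZ)
  read b, top A: go to s1, push ε → (s1, cbabba, EZ)
  read c, top E: go to s1, push AE → (s1, babba, AEZ)
  read b, top A: go to s1, push ε → (s1, abba, EZ)
  read a, top E: go to s0, push ε → (s0, bba, Z)
  read b, top Z: go to s1, push AZ → (s1, ba, AZ)
  read b, top A: go to s1, push ε → (s1, a, Z)
  read a, top Z: go to s0, push ε → (s0, ε, ε)
All input consumed and the stack is empty.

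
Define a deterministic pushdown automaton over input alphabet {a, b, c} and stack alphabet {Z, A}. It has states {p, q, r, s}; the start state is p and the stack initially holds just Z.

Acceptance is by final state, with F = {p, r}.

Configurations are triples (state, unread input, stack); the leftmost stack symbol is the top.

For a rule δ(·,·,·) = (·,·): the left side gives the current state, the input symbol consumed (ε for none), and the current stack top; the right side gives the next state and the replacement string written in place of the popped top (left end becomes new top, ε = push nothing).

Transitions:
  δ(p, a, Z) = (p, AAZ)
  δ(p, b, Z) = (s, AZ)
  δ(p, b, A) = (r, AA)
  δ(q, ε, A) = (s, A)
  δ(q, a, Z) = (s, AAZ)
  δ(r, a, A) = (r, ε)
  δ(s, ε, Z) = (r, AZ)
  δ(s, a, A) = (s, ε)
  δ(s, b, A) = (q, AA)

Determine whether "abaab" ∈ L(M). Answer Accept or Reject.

Reject

(p, abaab, Z) ⊢ (p, baab, AAZ) ⊢ (r, aab, AAAZ) ⊢ (r, ab, AAZ) ⊢ (r, b, AZ)
No transition applies at (r, b, AZ); input not fully consumed.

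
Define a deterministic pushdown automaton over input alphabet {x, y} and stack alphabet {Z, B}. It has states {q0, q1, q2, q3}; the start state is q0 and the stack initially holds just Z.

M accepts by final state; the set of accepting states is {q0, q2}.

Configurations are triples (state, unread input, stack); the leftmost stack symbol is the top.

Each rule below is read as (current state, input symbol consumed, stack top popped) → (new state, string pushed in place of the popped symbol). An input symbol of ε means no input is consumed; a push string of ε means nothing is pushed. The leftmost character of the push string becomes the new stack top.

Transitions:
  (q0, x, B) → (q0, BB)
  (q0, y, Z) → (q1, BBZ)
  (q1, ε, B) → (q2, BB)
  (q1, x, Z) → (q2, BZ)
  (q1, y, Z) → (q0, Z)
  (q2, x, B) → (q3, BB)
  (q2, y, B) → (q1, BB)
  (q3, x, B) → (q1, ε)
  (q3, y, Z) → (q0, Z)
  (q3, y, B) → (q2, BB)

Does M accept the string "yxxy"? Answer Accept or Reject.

(q0, yxxy, Z)
  read y, top Z: go to q1, push BBZ → (q1, xxy, BBZ)
  ε-move, top B: go to q2, push BB → (q2, xxy, BBBZ)
  read x, top B: go to q3, push BB → (q3, xy, BBBBZ)
  read x, top B: go to q1, push ε → (q1, y, BBBZ)
  ε-move, top B: go to q2, push BB → (q2, y, BBBBZ)
  read y, top B: go to q1, push BB → (q1, ε, BBBBBZ)
  ε-move, top B: go to q2, push BB → (q2, ε, BBBBBBZ)
All input consumed; state q2 ∈ F.

Accept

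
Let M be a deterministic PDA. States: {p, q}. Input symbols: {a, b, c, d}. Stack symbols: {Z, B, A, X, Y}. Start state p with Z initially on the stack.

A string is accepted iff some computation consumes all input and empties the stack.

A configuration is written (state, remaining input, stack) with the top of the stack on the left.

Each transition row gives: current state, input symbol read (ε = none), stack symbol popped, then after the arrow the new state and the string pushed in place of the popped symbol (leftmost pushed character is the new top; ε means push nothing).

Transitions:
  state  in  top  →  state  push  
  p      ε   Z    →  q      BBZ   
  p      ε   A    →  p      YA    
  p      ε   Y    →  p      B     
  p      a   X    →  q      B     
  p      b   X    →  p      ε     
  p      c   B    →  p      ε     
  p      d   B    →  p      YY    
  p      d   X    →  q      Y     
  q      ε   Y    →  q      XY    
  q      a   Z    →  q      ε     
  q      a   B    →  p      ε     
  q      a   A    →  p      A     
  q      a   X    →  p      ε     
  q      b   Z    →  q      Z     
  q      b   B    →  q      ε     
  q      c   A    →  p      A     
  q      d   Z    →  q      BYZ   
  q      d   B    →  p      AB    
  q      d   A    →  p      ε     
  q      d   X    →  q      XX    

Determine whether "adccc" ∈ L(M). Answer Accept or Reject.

Reject

(p, adccc, Z)
  ε-move, top Z: go to q, push BBZ → (q, adccc, BBZ)
  read a, top B: go to p, push ε → (p, dccc, BZ)
  read d, top B: go to p, push YY → (p, ccc, YYZ)
  ε-move, top Y: go to p, push B → (p, ccc, BYZ)
  read c, top B: go to p, push ε → (p, cc, YZ)
  ε-move, top Y: go to p, push B → (p, cc, BZ)
  read c, top B: go to p, push ε → (p, c, Z)
  ε-move, top Z: go to q, push BBZ → (q, c, BBZ)
No transition applies at (q, c, BBZ); input not fully consumed.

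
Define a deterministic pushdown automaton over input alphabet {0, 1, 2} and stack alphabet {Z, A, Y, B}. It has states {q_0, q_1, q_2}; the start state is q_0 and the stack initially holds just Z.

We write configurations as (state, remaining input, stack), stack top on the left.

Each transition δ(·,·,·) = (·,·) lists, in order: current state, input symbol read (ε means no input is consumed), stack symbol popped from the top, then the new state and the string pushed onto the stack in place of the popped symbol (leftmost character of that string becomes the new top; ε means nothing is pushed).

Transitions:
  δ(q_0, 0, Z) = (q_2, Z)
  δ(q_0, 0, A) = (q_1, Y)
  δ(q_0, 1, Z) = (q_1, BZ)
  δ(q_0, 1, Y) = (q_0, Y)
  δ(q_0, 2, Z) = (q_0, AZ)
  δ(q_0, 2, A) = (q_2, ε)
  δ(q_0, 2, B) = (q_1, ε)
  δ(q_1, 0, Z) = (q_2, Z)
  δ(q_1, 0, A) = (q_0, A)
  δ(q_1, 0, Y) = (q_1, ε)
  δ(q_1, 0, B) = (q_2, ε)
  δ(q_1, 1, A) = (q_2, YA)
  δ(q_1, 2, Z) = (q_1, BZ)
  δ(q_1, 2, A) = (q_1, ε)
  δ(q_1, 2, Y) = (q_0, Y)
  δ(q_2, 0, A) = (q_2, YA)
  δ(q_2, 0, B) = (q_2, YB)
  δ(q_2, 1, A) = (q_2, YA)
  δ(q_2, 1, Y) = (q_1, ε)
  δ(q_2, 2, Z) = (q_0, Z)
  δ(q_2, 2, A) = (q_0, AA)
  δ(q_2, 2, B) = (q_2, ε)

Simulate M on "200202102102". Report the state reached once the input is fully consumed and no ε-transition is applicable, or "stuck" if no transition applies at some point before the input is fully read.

(q_0, 200202102102, Z)
  read 2, top Z: go to q_0, push AZ → (q_0, 00202102102, AZ)
  read 0, top A: go to q_1, push Y → (q_1, 0202102102, YZ)
  read 0, top Y: go to q_1, push ε → (q_1, 202102102, Z)
  read 2, top Z: go to q_1, push BZ → (q_1, 02102102, BZ)
  read 0, top B: go to q_2, push ε → (q_2, 2102102, Z)
  read 2, top Z: go to q_0, push Z → (q_0, 102102, Z)
  read 1, top Z: go to q_1, push BZ → (q_1, 02102, BZ)
  read 0, top B: go to q_2, push ε → (q_2, 2102, Z)
  read 2, top Z: go to q_0, push Z → (q_0, 102, Z)
  read 1, top Z: go to q_1, push BZ → (q_1, 02, BZ)
  read 0, top B: go to q_2, push ε → (q_2, 2, Z)
  read 2, top Z: go to q_0, push Z → (q_0, ε, Z)
All input consumed; M is in state q_0.

q_0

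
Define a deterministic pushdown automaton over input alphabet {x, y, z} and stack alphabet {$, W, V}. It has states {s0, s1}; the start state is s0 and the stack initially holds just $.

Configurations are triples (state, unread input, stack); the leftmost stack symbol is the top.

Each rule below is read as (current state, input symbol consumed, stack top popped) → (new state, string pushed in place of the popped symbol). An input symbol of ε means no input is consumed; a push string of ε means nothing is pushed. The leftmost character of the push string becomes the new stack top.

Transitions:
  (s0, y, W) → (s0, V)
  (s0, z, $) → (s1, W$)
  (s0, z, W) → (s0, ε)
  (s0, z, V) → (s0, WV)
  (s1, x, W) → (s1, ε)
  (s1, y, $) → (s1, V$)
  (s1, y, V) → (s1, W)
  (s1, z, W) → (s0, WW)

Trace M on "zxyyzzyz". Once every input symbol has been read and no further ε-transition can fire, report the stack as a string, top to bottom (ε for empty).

(s0, zxyyzzyz, $)
  read z, top $: go to s1, push W$ → (s1, xyyzzyz, W$)
  read x, top W: go to s1, push ε → (s1, yyzzyz, $)
  read y, top $: go to s1, push V$ → (s1, yzzyz, V$)
  read y, top V: go to s1, push W → (s1, zzyz, W$)
  read z, top W: go to s0, push WW → (s0, zyz, WW$)
  read z, top W: go to s0, push ε → (s0, yz, W$)
  read y, top W: go to s0, push V → (s0, z, V$)
  read z, top V: go to s0, push WV → (s0, ε, WV$)
All input consumed in state s0 with stack WV$.

WV$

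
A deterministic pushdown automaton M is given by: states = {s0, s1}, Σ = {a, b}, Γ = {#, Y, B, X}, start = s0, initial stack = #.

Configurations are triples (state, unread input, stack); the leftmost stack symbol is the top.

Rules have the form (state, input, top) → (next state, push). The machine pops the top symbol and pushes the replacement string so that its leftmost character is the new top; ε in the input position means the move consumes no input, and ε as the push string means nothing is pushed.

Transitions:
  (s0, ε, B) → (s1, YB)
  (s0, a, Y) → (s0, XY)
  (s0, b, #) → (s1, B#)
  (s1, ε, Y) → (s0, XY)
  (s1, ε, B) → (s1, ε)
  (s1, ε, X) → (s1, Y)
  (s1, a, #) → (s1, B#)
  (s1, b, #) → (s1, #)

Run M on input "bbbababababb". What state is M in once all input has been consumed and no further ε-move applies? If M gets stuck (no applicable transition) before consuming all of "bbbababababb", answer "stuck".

(s0, bbbababababb, #)
  read b, top #: go to s1, push B# → (s1, bbababababb, B#)
  ε-move, top B: go to s1, push ε → (s1, bbababababb, #)
  read b, top #: go to s1, push # → (s1, bababababb, #)
  read b, top #: go to s1, push # → (s1, ababababb, #)
  read a, top #: go to s1, push B# → (s1, babababb, B#)
  ε-move, top B: go to s1, push ε → (s1, babababb, #)
  read b, top #: go to s1, push # → (s1, abababb, #)
  read a, top #: go to s1, push B# → (s1, bababb, B#)
  ε-move, top B: go to s1, push ε → (s1, bababb, #)
  read b, top #: go to s1, push # → (s1, ababb, #)
  read a, top #: go to s1, push B# → (s1, babb, B#)
  ε-move, top B: go to s1, push ε → (s1, babb, #)
  read b, top #: go to s1, push # → (s1, abb, #)
  read a, top #: go to s1, push B# → (s1, bb, B#)
  ε-move, top B: go to s1, push ε → (s1, bb, #)
  read b, top #: go to s1, push # → (s1, b, #)
  read b, top #: go to s1, push # → (s1, ε, #)
All input consumed; M is in state s1.

s1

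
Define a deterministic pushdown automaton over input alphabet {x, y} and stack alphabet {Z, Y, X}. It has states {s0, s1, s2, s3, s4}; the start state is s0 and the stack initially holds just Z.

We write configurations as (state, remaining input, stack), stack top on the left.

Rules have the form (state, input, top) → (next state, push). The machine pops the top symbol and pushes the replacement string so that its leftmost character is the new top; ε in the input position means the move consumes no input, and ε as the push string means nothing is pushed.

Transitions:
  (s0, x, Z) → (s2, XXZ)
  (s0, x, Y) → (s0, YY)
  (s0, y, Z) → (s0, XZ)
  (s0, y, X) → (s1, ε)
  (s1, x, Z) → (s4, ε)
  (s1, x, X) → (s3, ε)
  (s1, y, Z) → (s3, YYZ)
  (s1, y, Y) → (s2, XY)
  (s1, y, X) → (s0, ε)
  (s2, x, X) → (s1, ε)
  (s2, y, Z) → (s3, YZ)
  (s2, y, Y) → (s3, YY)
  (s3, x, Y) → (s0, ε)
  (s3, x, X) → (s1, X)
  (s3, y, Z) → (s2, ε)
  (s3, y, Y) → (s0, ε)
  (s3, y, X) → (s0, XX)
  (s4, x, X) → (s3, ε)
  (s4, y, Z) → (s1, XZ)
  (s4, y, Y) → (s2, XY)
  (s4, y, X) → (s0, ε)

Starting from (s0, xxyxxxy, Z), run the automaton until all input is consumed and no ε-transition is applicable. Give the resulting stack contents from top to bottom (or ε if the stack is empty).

ε

(s0, xxyxxxy, Z)
  read x, top Z: go to s2, push XXZ → (s2, xyxxxy, XXZ)
  read x, top X: go to s1, push ε → (s1, yxxxy, XZ)
  read y, top X: go to s0, push ε → (s0, xxxy, Z)
  read x, top Z: go to s2, push XXZ → (s2, xxy, XXZ)
  read x, top X: go to s1, push ε → (s1, xy, XZ)
  read x, top X: go to s3, push ε → (s3, y, Z)
  read y, top Z: go to s2, push ε → (s2, ε, ε)
All input consumed in state s2 with stack ε.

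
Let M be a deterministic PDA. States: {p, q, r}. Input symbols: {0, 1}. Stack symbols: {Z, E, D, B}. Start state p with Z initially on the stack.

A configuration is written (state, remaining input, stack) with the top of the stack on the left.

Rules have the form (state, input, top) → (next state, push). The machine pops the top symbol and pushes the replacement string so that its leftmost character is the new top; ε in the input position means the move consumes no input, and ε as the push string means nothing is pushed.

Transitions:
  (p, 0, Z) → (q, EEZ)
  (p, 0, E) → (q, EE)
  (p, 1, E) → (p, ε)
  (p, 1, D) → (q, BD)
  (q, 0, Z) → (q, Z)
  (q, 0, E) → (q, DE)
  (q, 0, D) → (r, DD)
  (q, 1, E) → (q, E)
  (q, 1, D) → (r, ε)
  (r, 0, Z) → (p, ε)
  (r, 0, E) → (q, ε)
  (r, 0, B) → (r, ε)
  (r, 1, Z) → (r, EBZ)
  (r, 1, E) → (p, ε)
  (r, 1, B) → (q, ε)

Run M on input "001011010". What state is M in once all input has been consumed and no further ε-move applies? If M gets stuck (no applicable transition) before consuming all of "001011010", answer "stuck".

(p, 001011010, Z)
  read 0, top Z: go to q, push EEZ → (q, 01011010, EEZ)
  read 0, top E: go to q, push DE → (q, 1011010, DEEZ)
  read 1, top D: go to r, push ε → (r, 011010, EEZ)
  read 0, top E: go to q, push ε → (q, 11010, EZ)
  read 1, top E: go to q, push E → (q, 1010, EZ)
  read 1, top E: go to q, push E → (q, 010, EZ)
  read 0, top E: go to q, push DE → (q, 10, DEZ)
  read 1, top D: go to r, push ε → (r, 0, EZ)
  read 0, top E: go to q, push ε → (q, ε, Z)
All input consumed; M is in state q.

q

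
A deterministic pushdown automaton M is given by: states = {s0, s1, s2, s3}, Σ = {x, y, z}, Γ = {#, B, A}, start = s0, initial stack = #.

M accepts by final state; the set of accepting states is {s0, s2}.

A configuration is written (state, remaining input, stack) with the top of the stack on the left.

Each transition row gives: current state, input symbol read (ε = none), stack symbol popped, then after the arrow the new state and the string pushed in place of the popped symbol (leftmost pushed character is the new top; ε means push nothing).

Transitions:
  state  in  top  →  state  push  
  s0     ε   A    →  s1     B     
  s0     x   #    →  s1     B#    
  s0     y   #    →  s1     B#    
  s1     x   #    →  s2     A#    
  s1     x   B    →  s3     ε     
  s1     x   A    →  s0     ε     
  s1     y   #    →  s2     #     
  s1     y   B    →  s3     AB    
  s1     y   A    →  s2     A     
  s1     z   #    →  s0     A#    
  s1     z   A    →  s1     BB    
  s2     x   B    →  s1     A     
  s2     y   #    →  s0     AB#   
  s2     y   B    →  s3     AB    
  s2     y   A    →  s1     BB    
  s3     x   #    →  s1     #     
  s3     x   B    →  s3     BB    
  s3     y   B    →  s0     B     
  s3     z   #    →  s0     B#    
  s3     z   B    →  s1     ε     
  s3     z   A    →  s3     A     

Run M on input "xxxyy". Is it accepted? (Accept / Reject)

(s0, xxxyy, #)
  read x, top #: go to s1, push B# → (s1, xxyy, B#)
  read x, top B: go to s3, push ε → (s3, xyy, #)
  read x, top #: go to s1, push # → (s1, yy, #)
  read y, top #: go to s2, push # → (s2, y, #)
  read y, top #: go to s0, push AB# → (s0, ε, AB#)
All input consumed; state s0 ∈ F.

Accept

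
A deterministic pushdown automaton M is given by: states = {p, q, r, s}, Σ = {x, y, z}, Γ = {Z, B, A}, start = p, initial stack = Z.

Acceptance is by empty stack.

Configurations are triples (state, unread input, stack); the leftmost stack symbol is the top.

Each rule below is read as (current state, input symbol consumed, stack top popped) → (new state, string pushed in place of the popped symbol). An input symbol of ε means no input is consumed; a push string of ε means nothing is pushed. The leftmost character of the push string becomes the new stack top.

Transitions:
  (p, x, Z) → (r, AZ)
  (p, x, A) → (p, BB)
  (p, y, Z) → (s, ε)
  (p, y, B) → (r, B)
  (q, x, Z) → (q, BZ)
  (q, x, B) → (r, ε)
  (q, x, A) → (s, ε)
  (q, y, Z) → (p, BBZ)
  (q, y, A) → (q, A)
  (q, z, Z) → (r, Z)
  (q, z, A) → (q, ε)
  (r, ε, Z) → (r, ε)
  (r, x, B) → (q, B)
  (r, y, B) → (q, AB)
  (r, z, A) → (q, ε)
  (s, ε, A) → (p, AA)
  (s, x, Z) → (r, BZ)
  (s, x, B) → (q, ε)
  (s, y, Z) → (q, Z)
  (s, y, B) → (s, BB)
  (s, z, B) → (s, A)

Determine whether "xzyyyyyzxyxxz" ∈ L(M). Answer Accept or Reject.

(p, xzyyyyyzxyxxz, Z) ⊢ (r, zyyyyyzxyxxz, AZ) ⊢ (q, yyyyyzxyxxz, Z) ⊢ (p, yyyyzxyxxz, BBZ) ⊢ (r, yyyzxyxxz, BBZ) ⊢ (q, yyzxyxxz, ABBZ) ⊢ (q, yzxyxxz, ABBZ) ⊢ (q, zxyxxz, ABBZ) ⊢ (q, xyxxz, BBZ) ⊢ (r, yxxz, BZ) ⊢ (q, xxz, ABZ) ⊢ (s, xz, BZ) ⊢ (q, z, Z) ⊢ (r, ε, Z) ⊢ (r, ε, ε)
All input consumed and the stack is empty.

Accept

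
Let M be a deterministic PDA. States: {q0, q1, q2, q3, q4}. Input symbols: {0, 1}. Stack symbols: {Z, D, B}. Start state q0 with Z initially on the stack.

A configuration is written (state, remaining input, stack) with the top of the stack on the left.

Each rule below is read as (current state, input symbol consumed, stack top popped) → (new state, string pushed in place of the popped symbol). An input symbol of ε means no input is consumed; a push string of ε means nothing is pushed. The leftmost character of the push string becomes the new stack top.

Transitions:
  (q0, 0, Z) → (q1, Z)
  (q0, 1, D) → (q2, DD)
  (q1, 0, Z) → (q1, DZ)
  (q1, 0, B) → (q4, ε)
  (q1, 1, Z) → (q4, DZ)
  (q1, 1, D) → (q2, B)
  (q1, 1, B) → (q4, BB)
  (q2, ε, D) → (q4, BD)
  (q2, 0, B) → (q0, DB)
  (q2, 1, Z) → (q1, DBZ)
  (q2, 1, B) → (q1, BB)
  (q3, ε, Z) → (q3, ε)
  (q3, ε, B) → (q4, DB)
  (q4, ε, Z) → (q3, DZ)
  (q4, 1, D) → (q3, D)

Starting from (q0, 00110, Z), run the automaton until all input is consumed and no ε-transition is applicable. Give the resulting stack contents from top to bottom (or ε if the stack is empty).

(q0, 00110, Z) ⊢ (q1, 0110, Z) ⊢ (q1, 110, DZ) ⊢ (q2, 10, BZ) ⊢ (q1, 0, BBZ) ⊢ (q4, ε, BZ)
All input consumed in state q4 with stack BZ.

BZ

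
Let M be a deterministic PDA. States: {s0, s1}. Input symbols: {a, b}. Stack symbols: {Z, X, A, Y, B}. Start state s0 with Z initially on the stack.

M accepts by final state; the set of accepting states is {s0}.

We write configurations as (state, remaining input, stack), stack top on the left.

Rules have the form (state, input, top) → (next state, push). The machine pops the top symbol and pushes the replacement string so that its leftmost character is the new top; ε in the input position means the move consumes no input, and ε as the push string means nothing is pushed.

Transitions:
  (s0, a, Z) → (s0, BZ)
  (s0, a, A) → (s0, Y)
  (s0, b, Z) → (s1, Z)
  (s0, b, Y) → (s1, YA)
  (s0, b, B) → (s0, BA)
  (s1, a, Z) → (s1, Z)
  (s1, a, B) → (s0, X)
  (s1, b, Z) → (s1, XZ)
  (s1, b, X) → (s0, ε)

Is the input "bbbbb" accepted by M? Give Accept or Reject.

Reject

(s0, bbbbb, Z)
  read b, top Z: go to s1, push Z → (s1, bbbb, Z)
  read b, top Z: go to s1, push XZ → (s1, bbb, XZ)
  read b, top X: go to s0, push ε → (s0, bb, Z)
  read b, top Z: go to s1, push Z → (s1, b, Z)
  read b, top Z: go to s1, push XZ → (s1, ε, XZ)
All input consumed; state s1 ∉ F and no further ε-move applies.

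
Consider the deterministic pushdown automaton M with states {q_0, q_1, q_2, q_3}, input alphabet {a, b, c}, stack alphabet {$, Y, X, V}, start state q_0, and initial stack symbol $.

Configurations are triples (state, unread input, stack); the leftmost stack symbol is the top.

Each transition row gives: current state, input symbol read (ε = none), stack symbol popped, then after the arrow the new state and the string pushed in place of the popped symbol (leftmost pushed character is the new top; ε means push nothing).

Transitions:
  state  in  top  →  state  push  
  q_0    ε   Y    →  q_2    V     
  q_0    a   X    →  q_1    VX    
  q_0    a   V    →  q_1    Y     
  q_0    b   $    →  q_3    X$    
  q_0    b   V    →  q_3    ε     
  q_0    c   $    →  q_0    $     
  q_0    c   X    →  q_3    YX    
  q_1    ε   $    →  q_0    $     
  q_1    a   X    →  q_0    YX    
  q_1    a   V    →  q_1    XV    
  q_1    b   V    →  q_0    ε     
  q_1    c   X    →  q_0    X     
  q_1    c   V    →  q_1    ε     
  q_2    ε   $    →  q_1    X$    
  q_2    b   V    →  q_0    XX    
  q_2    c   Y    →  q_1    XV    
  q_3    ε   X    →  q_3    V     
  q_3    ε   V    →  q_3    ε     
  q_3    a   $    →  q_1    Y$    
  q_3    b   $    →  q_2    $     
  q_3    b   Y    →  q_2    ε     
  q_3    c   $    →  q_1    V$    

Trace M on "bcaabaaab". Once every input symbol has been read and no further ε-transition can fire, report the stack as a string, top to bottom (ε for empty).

XXXVXXXV$

(q_0, bcaabaaab, $) ⊢ (q_3, caabaaab, X$) ⊢ (q_3, caabaaab, V$) ⊢ (q_3, caabaaab, $) ⊢ (q_1, aabaaab, V$) ⊢ (q_1, abaaab, XV$) ⊢ (q_0, baaab, YXV$) ⊢ (q_2, baaab, VXV$) ⊢ (q_0, aaab, XXXV$) ⊢ (q_1, aab, VXXXV$) ⊢ (q_1, ab, XVXXXV$) ⊢ (q_0, b, YXVXXXV$) ⊢ (q_2, b, VXVXXXV$) ⊢ (q_0, ε, XXXVXXXV$)
All input consumed in state q_0 with stack XXXVXXXV$.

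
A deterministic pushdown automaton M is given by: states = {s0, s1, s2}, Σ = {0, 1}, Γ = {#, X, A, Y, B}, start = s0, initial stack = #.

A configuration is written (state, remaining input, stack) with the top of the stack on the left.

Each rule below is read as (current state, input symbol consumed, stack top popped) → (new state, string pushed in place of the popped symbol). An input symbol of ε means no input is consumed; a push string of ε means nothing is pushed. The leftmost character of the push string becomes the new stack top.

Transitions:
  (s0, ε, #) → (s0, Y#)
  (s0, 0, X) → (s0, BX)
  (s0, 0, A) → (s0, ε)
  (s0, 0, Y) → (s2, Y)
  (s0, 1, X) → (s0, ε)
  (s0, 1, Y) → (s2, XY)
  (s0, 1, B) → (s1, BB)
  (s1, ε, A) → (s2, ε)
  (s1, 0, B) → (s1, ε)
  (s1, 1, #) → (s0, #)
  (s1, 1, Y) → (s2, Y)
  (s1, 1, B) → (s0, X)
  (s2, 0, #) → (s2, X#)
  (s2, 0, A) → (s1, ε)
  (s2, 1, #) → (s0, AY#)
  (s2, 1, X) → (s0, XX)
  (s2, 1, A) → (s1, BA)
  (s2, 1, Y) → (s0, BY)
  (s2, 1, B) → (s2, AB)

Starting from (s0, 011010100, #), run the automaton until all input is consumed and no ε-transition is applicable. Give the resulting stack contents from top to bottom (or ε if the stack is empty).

XY#

(s0, 011010100, #)
  ε-move, top #: go to s0, push Y# → (s0, 011010100, Y#)
  read 0, top Y: go to s2, push Y → (s2, 11010100, Y#)
  read 1, top Y: go to s0, push BY → (s0, 1010100, BY#)
  read 1, top B: go to s1, push BB → (s1, 010100, BBY#)
  read 0, top B: go to s1, push ε → (s1, 10100, BY#)
  read 1, top B: go to s0, push X → (s0, 0100, XY#)
  read 0, top X: go to s0, push BX → (s0, 100, BXY#)
  read 1, top B: go to s1, push BB → (s1, 00, BBXY#)
  read 0, top B: go to s1, push ε → (s1, 0, BXY#)
  read 0, top B: go to s1, push ε → (s1, ε, XY#)
All input consumed in state s1 with stack XY#.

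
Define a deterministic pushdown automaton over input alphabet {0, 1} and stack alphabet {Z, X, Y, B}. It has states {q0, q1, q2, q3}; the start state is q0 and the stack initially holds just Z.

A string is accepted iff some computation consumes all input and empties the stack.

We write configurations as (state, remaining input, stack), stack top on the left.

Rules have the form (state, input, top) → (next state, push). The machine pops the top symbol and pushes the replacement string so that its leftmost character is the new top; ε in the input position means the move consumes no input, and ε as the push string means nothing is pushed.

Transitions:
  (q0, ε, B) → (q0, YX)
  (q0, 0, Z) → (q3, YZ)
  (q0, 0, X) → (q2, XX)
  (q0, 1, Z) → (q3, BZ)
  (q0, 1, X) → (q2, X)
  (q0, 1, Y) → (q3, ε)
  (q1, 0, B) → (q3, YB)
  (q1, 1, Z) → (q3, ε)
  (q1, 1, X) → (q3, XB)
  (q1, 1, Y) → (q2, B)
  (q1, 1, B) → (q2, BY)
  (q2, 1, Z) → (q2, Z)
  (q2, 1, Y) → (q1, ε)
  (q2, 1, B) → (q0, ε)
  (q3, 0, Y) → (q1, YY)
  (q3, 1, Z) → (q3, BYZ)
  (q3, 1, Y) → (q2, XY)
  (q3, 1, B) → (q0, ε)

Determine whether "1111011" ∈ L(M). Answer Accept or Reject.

(q0, 1111011, Z) ⊢ (q3, 111011, BZ) ⊢ (q0, 11011, Z) ⊢ (q3, 1011, BZ) ⊢ (q0, 011, Z) ⊢ (q3, 11, YZ) ⊢ (q2, 1, XYZ)
No transition applies at (q2, 1, XYZ); input not fully consumed.

Reject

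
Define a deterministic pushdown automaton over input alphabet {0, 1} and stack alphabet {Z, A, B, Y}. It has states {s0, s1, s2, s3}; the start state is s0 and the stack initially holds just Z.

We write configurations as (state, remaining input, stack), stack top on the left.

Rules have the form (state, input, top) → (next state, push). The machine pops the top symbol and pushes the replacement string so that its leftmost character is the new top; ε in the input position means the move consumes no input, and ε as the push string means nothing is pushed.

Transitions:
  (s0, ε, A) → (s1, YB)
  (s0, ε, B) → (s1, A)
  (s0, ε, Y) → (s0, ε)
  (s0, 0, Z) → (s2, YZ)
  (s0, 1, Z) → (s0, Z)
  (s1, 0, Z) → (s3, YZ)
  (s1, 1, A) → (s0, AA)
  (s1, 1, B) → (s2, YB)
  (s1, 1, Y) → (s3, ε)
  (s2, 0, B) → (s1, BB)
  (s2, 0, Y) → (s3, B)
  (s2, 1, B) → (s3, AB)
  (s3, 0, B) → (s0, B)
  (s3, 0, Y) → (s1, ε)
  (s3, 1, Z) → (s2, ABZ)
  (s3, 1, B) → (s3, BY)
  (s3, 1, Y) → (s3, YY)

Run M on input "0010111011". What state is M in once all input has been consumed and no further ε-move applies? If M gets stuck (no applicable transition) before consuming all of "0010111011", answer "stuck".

(s0, 0010111011, Z) ⊢ (s2, 010111011, YZ) ⊢ (s3, 10111011, BZ) ⊢ (s3, 0111011, BYZ) ⊢ (s0, 111011, BYZ) ⊢ (s1, 111011, AYZ) ⊢ (s0, 11011, AAYZ) ⊢ (s1, 11011, YBAYZ) ⊢ (s3, 1011, BAYZ) ⊢ (s3, 011, BYAYZ) ⊢ (s0, 11, BYAYZ) ⊢ (s1, 11, AYAYZ) ⊢ (s0, 1, AAYAYZ) ⊢ (s1, 1, YBAYAYZ) ⊢ (s3, ε, BAYAYZ)
All input consumed; M is in state s3.

s3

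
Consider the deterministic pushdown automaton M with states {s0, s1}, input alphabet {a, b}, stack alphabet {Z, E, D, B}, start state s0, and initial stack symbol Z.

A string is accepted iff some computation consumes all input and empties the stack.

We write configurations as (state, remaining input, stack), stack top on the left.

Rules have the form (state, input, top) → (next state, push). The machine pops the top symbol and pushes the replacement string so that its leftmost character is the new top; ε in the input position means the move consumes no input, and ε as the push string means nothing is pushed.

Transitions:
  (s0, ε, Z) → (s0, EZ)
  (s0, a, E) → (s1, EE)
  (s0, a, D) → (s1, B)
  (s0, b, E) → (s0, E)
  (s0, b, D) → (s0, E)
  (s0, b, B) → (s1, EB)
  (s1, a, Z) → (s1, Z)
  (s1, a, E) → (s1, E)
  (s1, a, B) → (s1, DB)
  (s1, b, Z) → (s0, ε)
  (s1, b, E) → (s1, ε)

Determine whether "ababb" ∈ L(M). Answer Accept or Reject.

Accept

(s0, ababb, Z) ⊢ (s0, ababb, EZ) ⊢ (s1, babb, EEZ) ⊢ (s1, abb, EZ) ⊢ (s1, bb, EZ) ⊢ (s1, b, Z) ⊢ (s0, ε, ε)
All input consumed and the stack is empty.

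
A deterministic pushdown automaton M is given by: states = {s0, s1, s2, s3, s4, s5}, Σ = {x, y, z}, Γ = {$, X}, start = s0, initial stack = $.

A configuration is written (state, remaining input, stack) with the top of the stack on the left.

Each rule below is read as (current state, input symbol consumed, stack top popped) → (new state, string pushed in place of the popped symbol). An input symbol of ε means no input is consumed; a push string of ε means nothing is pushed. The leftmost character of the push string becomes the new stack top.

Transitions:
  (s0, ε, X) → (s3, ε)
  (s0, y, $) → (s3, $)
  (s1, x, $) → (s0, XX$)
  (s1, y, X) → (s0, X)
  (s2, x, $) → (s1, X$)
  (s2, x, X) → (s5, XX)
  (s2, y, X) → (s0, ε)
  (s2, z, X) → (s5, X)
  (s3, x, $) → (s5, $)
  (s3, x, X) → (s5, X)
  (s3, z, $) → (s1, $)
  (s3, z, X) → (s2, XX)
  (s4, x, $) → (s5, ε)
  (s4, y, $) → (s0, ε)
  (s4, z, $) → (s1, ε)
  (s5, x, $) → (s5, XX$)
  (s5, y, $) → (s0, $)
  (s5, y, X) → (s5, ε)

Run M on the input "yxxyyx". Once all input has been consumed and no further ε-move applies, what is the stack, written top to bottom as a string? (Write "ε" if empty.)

XX$

(s0, yxxyyx, $) ⊢ (s3, xxyyx, $) ⊢ (s5, xyyx, $) ⊢ (s5, yyx, XX$) ⊢ (s5, yx, X$) ⊢ (s5, x, $) ⊢ (s5, ε, XX$)
All input consumed in state s5 with stack XX$.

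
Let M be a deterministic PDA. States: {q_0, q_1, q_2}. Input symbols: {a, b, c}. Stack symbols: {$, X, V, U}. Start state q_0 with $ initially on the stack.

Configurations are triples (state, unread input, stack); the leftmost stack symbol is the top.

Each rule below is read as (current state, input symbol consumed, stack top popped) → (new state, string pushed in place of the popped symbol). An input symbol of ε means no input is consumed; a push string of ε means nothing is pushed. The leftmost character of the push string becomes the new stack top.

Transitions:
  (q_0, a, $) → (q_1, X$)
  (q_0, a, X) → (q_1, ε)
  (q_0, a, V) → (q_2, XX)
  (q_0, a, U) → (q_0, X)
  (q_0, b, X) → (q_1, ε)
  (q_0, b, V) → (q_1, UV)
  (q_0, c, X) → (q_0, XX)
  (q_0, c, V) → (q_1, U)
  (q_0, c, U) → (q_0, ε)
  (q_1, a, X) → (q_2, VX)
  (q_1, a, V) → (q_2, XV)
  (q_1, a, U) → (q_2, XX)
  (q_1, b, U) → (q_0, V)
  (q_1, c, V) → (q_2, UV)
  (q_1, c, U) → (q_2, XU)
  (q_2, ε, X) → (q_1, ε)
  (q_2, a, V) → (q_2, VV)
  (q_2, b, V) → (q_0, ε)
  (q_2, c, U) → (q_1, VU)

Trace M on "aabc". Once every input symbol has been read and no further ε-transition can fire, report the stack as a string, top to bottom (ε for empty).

(q_0, aabc, $)
  read a, top $: go to q_1, push X$ → (q_1, abc, X$)
  read a, top X: go to q_2, push VX → (q_2, bc, VX$)
  read b, top V: go to q_0, push ε → (q_0, c, X$)
  read c, top X: go to q_0, push XX → (q_0, ε, XX$)
All input consumed in state q_0 with stack XX$.

XX$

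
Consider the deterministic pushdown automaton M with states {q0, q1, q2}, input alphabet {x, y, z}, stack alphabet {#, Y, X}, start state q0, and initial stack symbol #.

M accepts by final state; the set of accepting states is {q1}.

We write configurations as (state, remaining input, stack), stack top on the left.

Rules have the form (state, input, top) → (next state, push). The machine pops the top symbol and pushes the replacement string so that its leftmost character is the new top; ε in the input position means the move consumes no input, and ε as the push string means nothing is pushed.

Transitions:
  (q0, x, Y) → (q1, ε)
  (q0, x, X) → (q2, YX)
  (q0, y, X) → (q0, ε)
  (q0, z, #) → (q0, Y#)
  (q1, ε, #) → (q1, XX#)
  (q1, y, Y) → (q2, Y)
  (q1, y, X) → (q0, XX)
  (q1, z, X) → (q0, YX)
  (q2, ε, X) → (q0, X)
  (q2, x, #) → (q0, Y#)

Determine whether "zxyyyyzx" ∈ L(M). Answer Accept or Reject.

(q0, zxyyyyzx, #)
  read z, top #: go to q0, push Y# → (q0, xyyyyzx, Y#)
  read x, top Y: go to q1, push ε → (q1, yyyyzx, #)
  ε-move, top #: go to q1, push XX# → (q1, yyyyzx, XX#)
  read y, top X: go to q0, push XX → (q0, yyyzx, XXX#)
  read y, top X: go to q0, push ε → (q0, yyzx, XX#)
  read y, top X: go to q0, push ε → (q0, yzx, X#)
  read y, top X: go to q0, push ε → (q0, zx, #)
  read z, top #: go to q0, push Y# → (q0, x, Y#)
  read x, top Y: go to q1, push ε → (q1, ε, #)
All input consumed; state q1 ∈ F.

Accept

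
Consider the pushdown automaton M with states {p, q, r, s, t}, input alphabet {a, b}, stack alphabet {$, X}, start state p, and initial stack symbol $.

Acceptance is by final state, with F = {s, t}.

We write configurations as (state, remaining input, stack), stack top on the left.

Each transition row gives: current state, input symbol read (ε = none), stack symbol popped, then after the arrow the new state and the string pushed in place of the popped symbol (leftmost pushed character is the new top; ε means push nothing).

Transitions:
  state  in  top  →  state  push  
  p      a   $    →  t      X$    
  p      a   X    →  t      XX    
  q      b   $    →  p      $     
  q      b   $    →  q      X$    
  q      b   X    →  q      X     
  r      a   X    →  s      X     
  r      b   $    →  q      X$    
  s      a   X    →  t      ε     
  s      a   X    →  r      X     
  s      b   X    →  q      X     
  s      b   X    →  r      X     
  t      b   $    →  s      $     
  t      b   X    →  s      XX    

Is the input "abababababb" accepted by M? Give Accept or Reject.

No computation consumes all input and reaches a final state.

Reject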